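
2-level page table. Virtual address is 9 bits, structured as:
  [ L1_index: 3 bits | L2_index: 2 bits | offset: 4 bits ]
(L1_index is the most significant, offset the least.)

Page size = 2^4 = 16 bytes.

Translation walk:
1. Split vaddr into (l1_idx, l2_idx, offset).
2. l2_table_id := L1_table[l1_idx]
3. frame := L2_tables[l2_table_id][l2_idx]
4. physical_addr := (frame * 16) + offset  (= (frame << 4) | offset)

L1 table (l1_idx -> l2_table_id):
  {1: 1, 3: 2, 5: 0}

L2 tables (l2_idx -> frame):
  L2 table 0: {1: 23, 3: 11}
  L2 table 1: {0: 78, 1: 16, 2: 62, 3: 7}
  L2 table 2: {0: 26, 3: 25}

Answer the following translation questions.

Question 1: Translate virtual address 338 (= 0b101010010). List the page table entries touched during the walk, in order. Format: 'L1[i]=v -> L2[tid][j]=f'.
Answer: L1[5]=0 -> L2[0][1]=23

Derivation:
vaddr = 338 = 0b101010010
Split: l1_idx=5, l2_idx=1, offset=2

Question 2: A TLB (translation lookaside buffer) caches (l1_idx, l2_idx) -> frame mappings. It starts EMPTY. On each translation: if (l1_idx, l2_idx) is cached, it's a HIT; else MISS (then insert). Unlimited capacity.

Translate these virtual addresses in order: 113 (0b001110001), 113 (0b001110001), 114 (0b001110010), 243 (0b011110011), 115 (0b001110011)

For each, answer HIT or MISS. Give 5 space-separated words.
vaddr=113: (1,3) not in TLB -> MISS, insert
vaddr=113: (1,3) in TLB -> HIT
vaddr=114: (1,3) in TLB -> HIT
vaddr=243: (3,3) not in TLB -> MISS, insert
vaddr=115: (1,3) in TLB -> HIT

Answer: MISS HIT HIT MISS HIT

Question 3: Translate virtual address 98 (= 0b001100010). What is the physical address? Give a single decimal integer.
vaddr = 98 = 0b001100010
Split: l1_idx=1, l2_idx=2, offset=2
L1[1] = 1
L2[1][2] = 62
paddr = 62 * 16 + 2 = 994

Answer: 994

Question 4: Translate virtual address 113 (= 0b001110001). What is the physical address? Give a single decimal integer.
Answer: 113

Derivation:
vaddr = 113 = 0b001110001
Split: l1_idx=1, l2_idx=3, offset=1
L1[1] = 1
L2[1][3] = 7
paddr = 7 * 16 + 1 = 113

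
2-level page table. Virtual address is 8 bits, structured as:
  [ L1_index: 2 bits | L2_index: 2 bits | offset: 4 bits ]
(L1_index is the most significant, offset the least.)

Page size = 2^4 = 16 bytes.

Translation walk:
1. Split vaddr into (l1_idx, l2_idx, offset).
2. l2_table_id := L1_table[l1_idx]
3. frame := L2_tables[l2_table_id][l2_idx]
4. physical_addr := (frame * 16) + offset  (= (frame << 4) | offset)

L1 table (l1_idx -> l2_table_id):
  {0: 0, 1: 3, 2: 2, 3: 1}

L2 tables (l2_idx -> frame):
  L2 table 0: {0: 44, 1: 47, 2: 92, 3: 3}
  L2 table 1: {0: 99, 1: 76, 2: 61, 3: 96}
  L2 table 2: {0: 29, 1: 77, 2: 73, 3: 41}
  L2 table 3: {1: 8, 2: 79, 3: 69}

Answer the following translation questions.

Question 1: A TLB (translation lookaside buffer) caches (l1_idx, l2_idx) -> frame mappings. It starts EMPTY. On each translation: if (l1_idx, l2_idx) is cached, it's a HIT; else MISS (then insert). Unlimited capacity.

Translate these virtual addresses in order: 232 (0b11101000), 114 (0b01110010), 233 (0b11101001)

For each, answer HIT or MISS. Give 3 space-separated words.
vaddr=232: (3,2) not in TLB -> MISS, insert
vaddr=114: (1,3) not in TLB -> MISS, insert
vaddr=233: (3,2) in TLB -> HIT

Answer: MISS MISS HIT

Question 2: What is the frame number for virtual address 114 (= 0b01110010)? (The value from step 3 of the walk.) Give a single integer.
Answer: 69

Derivation:
vaddr = 114: l1_idx=1, l2_idx=3
L1[1] = 3; L2[3][3] = 69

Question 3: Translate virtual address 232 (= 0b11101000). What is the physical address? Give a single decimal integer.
vaddr = 232 = 0b11101000
Split: l1_idx=3, l2_idx=2, offset=8
L1[3] = 1
L2[1][2] = 61
paddr = 61 * 16 + 8 = 984

Answer: 984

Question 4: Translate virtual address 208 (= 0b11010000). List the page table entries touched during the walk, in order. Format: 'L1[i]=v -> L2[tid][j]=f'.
Answer: L1[3]=1 -> L2[1][1]=76

Derivation:
vaddr = 208 = 0b11010000
Split: l1_idx=3, l2_idx=1, offset=0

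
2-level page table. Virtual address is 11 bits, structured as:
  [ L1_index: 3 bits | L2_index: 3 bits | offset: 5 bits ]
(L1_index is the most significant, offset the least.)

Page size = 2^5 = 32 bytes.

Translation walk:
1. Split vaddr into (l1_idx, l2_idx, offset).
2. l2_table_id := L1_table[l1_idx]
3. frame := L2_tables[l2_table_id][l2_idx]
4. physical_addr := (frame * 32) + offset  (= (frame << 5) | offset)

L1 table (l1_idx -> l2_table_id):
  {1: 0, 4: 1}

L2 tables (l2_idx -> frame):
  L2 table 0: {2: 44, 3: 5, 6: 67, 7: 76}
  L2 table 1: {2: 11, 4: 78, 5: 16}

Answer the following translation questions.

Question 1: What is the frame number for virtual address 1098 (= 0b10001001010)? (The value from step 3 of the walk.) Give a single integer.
Answer: 11

Derivation:
vaddr = 1098: l1_idx=4, l2_idx=2
L1[4] = 1; L2[1][2] = 11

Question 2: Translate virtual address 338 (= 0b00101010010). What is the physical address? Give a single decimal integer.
Answer: 1426

Derivation:
vaddr = 338 = 0b00101010010
Split: l1_idx=1, l2_idx=2, offset=18
L1[1] = 0
L2[0][2] = 44
paddr = 44 * 32 + 18 = 1426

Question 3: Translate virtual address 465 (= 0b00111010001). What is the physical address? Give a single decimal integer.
Answer: 2161

Derivation:
vaddr = 465 = 0b00111010001
Split: l1_idx=1, l2_idx=6, offset=17
L1[1] = 0
L2[0][6] = 67
paddr = 67 * 32 + 17 = 2161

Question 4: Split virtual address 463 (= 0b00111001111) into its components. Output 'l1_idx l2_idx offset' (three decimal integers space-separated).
vaddr = 463 = 0b00111001111
  top 3 bits -> l1_idx = 1
  next 3 bits -> l2_idx = 6
  bottom 5 bits -> offset = 15

Answer: 1 6 15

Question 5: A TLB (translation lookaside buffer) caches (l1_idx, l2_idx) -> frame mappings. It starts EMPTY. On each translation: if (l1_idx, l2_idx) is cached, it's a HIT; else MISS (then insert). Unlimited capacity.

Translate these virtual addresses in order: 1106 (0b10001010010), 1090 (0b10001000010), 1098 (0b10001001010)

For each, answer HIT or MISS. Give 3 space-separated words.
vaddr=1106: (4,2) not in TLB -> MISS, insert
vaddr=1090: (4,2) in TLB -> HIT
vaddr=1098: (4,2) in TLB -> HIT

Answer: MISS HIT HIT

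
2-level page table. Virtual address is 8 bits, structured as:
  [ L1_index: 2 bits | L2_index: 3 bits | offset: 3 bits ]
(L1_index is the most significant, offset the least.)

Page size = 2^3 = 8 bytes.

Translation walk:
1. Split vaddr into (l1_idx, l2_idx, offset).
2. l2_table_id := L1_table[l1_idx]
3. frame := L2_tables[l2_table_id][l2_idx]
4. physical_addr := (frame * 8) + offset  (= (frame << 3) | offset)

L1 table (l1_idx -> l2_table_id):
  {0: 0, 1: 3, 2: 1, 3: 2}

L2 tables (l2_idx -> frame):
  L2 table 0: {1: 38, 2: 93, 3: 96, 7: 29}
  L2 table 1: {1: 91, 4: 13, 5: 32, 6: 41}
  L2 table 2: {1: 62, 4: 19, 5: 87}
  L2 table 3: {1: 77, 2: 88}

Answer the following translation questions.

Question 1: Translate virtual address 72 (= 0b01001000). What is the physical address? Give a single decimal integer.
vaddr = 72 = 0b01001000
Split: l1_idx=1, l2_idx=1, offset=0
L1[1] = 3
L2[3][1] = 77
paddr = 77 * 8 + 0 = 616

Answer: 616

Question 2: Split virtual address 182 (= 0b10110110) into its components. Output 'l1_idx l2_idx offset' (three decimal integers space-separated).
vaddr = 182 = 0b10110110
  top 2 bits -> l1_idx = 2
  next 3 bits -> l2_idx = 6
  bottom 3 bits -> offset = 6

Answer: 2 6 6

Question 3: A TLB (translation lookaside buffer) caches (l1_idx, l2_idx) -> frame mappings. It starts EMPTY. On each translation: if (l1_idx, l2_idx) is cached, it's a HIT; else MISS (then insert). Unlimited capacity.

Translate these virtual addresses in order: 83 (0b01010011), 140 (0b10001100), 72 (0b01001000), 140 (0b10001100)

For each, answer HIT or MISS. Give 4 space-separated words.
Answer: MISS MISS MISS HIT

Derivation:
vaddr=83: (1,2) not in TLB -> MISS, insert
vaddr=140: (2,1) not in TLB -> MISS, insert
vaddr=72: (1,1) not in TLB -> MISS, insert
vaddr=140: (2,1) in TLB -> HIT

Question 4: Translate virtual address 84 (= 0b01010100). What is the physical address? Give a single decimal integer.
vaddr = 84 = 0b01010100
Split: l1_idx=1, l2_idx=2, offset=4
L1[1] = 3
L2[3][2] = 88
paddr = 88 * 8 + 4 = 708

Answer: 708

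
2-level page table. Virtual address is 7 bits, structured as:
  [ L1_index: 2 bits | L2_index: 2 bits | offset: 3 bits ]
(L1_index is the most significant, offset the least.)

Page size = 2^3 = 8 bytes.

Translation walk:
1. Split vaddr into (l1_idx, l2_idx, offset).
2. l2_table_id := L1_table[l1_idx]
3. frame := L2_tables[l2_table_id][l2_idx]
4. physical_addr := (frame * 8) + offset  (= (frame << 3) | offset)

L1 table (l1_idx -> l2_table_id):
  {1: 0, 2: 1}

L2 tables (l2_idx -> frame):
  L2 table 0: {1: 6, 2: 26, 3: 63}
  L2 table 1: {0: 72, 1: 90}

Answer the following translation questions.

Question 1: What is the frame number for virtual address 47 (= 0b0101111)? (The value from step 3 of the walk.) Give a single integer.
vaddr = 47: l1_idx=1, l2_idx=1
L1[1] = 0; L2[0][1] = 6

Answer: 6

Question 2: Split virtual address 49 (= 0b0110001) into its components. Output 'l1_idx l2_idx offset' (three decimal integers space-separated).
vaddr = 49 = 0b0110001
  top 2 bits -> l1_idx = 1
  next 2 bits -> l2_idx = 2
  bottom 3 bits -> offset = 1

Answer: 1 2 1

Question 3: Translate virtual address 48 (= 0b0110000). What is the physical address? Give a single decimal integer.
Answer: 208

Derivation:
vaddr = 48 = 0b0110000
Split: l1_idx=1, l2_idx=2, offset=0
L1[1] = 0
L2[0][2] = 26
paddr = 26 * 8 + 0 = 208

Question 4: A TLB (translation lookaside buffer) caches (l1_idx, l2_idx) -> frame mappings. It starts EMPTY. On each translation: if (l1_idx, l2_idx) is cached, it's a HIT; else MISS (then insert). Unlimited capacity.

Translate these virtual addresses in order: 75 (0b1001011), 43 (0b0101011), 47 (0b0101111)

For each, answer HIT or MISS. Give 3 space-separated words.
vaddr=75: (2,1) not in TLB -> MISS, insert
vaddr=43: (1,1) not in TLB -> MISS, insert
vaddr=47: (1,1) in TLB -> HIT

Answer: MISS MISS HIT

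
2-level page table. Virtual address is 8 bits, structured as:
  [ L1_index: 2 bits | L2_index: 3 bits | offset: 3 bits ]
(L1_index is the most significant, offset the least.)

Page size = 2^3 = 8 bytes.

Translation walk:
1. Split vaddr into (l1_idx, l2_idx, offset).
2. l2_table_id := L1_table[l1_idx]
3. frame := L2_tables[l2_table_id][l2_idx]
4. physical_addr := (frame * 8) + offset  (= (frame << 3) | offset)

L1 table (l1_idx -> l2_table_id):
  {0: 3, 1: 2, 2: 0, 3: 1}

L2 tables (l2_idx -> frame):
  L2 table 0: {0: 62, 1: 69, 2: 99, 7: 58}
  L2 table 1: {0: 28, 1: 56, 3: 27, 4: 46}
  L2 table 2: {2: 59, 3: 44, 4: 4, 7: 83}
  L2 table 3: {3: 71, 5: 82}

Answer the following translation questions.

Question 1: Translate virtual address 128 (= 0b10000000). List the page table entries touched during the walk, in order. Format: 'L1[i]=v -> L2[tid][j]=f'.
Answer: L1[2]=0 -> L2[0][0]=62

Derivation:
vaddr = 128 = 0b10000000
Split: l1_idx=2, l2_idx=0, offset=0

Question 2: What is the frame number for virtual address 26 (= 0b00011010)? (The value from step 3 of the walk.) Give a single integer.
vaddr = 26: l1_idx=0, l2_idx=3
L1[0] = 3; L2[3][3] = 71

Answer: 71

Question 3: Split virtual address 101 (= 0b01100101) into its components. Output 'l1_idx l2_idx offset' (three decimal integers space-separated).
Answer: 1 4 5

Derivation:
vaddr = 101 = 0b01100101
  top 2 bits -> l1_idx = 1
  next 3 bits -> l2_idx = 4
  bottom 3 bits -> offset = 5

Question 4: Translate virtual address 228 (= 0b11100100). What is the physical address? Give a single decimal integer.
Answer: 372

Derivation:
vaddr = 228 = 0b11100100
Split: l1_idx=3, l2_idx=4, offset=4
L1[3] = 1
L2[1][4] = 46
paddr = 46 * 8 + 4 = 372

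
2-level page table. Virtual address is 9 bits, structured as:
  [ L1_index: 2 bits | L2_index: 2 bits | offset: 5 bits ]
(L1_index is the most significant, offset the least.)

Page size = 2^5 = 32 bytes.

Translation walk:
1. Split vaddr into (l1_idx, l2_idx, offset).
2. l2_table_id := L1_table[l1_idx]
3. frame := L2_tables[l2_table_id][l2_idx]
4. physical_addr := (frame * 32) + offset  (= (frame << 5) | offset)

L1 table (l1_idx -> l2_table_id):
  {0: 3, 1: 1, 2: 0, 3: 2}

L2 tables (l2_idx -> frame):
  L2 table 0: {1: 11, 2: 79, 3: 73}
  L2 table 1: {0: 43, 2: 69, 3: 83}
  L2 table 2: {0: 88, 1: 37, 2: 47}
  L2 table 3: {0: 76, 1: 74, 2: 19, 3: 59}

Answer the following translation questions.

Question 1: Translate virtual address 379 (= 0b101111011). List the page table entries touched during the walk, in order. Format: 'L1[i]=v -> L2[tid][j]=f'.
Answer: L1[2]=0 -> L2[0][3]=73

Derivation:
vaddr = 379 = 0b101111011
Split: l1_idx=2, l2_idx=3, offset=27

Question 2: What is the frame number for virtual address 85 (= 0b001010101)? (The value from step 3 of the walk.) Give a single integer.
Answer: 19

Derivation:
vaddr = 85: l1_idx=0, l2_idx=2
L1[0] = 3; L2[3][2] = 19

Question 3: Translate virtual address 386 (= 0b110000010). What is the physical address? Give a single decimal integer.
vaddr = 386 = 0b110000010
Split: l1_idx=3, l2_idx=0, offset=2
L1[3] = 2
L2[2][0] = 88
paddr = 88 * 32 + 2 = 2818

Answer: 2818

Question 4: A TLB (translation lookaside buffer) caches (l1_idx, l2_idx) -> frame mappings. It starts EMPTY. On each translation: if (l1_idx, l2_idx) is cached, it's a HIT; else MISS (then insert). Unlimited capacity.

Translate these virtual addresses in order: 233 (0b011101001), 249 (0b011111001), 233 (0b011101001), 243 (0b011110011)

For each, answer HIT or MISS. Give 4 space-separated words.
Answer: MISS HIT HIT HIT

Derivation:
vaddr=233: (1,3) not in TLB -> MISS, insert
vaddr=249: (1,3) in TLB -> HIT
vaddr=233: (1,3) in TLB -> HIT
vaddr=243: (1,3) in TLB -> HIT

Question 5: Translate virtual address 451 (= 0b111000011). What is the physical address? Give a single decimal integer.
Answer: 1507

Derivation:
vaddr = 451 = 0b111000011
Split: l1_idx=3, l2_idx=2, offset=3
L1[3] = 2
L2[2][2] = 47
paddr = 47 * 32 + 3 = 1507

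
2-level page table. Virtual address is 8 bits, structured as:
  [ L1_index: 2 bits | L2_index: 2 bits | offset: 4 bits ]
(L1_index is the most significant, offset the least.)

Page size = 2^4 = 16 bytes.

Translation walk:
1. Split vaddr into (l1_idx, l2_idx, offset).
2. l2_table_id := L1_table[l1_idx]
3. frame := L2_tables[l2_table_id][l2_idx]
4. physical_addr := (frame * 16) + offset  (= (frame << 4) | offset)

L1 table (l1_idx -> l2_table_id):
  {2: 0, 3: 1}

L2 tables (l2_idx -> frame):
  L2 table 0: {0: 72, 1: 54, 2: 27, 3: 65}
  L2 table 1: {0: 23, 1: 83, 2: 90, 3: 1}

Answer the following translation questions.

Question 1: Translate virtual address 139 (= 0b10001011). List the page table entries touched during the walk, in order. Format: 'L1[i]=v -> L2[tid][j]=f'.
vaddr = 139 = 0b10001011
Split: l1_idx=2, l2_idx=0, offset=11

Answer: L1[2]=0 -> L2[0][0]=72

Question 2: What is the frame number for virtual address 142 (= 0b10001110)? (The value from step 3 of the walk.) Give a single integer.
vaddr = 142: l1_idx=2, l2_idx=0
L1[2] = 0; L2[0][0] = 72

Answer: 72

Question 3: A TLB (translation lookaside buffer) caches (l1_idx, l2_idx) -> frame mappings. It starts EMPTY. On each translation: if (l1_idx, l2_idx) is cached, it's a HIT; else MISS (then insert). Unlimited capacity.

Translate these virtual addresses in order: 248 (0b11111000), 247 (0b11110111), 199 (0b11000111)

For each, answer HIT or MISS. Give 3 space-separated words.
Answer: MISS HIT MISS

Derivation:
vaddr=248: (3,3) not in TLB -> MISS, insert
vaddr=247: (3,3) in TLB -> HIT
vaddr=199: (3,0) not in TLB -> MISS, insert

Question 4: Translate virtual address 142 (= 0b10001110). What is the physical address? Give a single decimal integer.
Answer: 1166

Derivation:
vaddr = 142 = 0b10001110
Split: l1_idx=2, l2_idx=0, offset=14
L1[2] = 0
L2[0][0] = 72
paddr = 72 * 16 + 14 = 1166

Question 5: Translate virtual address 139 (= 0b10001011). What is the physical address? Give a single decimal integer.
vaddr = 139 = 0b10001011
Split: l1_idx=2, l2_idx=0, offset=11
L1[2] = 0
L2[0][0] = 72
paddr = 72 * 16 + 11 = 1163

Answer: 1163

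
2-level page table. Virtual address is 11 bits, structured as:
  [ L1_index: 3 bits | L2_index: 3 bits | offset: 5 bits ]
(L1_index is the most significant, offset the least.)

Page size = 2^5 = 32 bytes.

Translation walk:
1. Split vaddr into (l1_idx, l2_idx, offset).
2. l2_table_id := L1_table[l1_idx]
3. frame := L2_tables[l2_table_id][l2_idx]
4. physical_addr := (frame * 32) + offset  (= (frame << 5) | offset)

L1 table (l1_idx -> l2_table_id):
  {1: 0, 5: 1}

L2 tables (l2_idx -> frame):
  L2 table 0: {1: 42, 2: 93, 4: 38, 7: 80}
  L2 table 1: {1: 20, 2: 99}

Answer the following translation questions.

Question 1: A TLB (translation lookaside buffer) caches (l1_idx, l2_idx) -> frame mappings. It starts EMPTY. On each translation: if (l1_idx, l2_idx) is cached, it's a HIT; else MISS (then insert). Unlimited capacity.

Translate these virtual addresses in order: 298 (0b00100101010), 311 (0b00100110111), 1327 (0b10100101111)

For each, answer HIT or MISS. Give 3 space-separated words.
Answer: MISS HIT MISS

Derivation:
vaddr=298: (1,1) not in TLB -> MISS, insert
vaddr=311: (1,1) in TLB -> HIT
vaddr=1327: (5,1) not in TLB -> MISS, insert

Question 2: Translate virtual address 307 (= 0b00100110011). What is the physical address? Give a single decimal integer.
Answer: 1363

Derivation:
vaddr = 307 = 0b00100110011
Split: l1_idx=1, l2_idx=1, offset=19
L1[1] = 0
L2[0][1] = 42
paddr = 42 * 32 + 19 = 1363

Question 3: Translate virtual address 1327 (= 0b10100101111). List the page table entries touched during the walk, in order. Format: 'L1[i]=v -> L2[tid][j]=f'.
Answer: L1[5]=1 -> L2[1][1]=20

Derivation:
vaddr = 1327 = 0b10100101111
Split: l1_idx=5, l2_idx=1, offset=15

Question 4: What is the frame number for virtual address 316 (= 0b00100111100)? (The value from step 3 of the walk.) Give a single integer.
vaddr = 316: l1_idx=1, l2_idx=1
L1[1] = 0; L2[0][1] = 42

Answer: 42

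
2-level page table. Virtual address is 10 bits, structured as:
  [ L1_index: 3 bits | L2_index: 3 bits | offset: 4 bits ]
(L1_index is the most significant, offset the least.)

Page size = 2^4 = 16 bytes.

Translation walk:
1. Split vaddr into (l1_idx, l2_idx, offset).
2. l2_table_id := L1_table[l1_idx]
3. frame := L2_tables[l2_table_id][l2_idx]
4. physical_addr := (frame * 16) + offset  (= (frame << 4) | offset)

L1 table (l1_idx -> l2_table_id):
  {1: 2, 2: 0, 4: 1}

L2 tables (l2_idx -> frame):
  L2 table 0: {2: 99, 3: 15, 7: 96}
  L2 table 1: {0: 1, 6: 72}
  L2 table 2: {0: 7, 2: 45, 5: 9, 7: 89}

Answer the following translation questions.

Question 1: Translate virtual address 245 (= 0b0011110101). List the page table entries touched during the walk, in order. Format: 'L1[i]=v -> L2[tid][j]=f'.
Answer: L1[1]=2 -> L2[2][7]=89

Derivation:
vaddr = 245 = 0b0011110101
Split: l1_idx=1, l2_idx=7, offset=5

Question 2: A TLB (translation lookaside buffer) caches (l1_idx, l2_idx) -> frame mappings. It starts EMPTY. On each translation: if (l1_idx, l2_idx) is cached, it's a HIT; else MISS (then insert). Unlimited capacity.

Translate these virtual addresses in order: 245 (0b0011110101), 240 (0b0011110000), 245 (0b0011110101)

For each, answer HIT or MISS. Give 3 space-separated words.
Answer: MISS HIT HIT

Derivation:
vaddr=245: (1,7) not in TLB -> MISS, insert
vaddr=240: (1,7) in TLB -> HIT
vaddr=245: (1,7) in TLB -> HIT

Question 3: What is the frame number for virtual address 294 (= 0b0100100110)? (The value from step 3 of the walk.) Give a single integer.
Answer: 99

Derivation:
vaddr = 294: l1_idx=2, l2_idx=2
L1[2] = 0; L2[0][2] = 99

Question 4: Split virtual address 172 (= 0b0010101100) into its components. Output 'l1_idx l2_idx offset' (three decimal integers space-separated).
vaddr = 172 = 0b0010101100
  top 3 bits -> l1_idx = 1
  next 3 bits -> l2_idx = 2
  bottom 4 bits -> offset = 12

Answer: 1 2 12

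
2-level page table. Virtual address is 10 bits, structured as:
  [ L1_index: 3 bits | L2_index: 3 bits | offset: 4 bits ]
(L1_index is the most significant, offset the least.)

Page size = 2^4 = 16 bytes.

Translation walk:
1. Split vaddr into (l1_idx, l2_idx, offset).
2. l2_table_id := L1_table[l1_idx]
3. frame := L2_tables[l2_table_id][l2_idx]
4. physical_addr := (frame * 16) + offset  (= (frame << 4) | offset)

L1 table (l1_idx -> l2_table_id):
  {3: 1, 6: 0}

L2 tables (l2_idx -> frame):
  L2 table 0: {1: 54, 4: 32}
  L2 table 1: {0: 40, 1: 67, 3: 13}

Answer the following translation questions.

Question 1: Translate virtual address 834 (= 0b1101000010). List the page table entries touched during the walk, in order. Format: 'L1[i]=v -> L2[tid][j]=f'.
Answer: L1[6]=0 -> L2[0][4]=32

Derivation:
vaddr = 834 = 0b1101000010
Split: l1_idx=6, l2_idx=4, offset=2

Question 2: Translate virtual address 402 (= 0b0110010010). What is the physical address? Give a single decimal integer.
Answer: 1074

Derivation:
vaddr = 402 = 0b0110010010
Split: l1_idx=3, l2_idx=1, offset=2
L1[3] = 1
L2[1][1] = 67
paddr = 67 * 16 + 2 = 1074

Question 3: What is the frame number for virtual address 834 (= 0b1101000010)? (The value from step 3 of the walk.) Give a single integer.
vaddr = 834: l1_idx=6, l2_idx=4
L1[6] = 0; L2[0][4] = 32

Answer: 32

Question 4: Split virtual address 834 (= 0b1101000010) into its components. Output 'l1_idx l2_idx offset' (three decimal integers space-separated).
Answer: 6 4 2

Derivation:
vaddr = 834 = 0b1101000010
  top 3 bits -> l1_idx = 6
  next 3 bits -> l2_idx = 4
  bottom 4 bits -> offset = 2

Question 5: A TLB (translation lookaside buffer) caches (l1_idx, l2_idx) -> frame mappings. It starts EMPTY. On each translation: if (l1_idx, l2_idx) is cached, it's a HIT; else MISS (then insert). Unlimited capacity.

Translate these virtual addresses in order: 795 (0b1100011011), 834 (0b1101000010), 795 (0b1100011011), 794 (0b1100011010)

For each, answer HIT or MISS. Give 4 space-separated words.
vaddr=795: (6,1) not in TLB -> MISS, insert
vaddr=834: (6,4) not in TLB -> MISS, insert
vaddr=795: (6,1) in TLB -> HIT
vaddr=794: (6,1) in TLB -> HIT

Answer: MISS MISS HIT HIT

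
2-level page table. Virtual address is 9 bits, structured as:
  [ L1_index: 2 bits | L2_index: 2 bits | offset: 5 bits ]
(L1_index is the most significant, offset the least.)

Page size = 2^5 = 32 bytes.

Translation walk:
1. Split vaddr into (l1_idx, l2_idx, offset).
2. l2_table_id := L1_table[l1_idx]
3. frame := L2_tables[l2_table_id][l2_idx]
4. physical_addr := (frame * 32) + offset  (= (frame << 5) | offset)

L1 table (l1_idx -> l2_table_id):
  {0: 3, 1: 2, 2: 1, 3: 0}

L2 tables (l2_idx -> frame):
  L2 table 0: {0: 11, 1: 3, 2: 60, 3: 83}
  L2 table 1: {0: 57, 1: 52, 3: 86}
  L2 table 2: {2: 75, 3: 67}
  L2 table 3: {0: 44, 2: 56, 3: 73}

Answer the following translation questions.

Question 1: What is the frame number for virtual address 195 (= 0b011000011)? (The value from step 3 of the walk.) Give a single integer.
Answer: 75

Derivation:
vaddr = 195: l1_idx=1, l2_idx=2
L1[1] = 2; L2[2][2] = 75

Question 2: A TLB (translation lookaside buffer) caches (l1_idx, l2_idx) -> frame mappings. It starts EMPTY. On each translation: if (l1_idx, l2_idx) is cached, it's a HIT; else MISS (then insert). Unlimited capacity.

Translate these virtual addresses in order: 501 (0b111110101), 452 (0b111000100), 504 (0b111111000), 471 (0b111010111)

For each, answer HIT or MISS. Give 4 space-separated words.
vaddr=501: (3,3) not in TLB -> MISS, insert
vaddr=452: (3,2) not in TLB -> MISS, insert
vaddr=504: (3,3) in TLB -> HIT
vaddr=471: (3,2) in TLB -> HIT

Answer: MISS MISS HIT HIT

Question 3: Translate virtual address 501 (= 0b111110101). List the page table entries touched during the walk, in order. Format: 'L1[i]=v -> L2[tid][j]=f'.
vaddr = 501 = 0b111110101
Split: l1_idx=3, l2_idx=3, offset=21

Answer: L1[3]=0 -> L2[0][3]=83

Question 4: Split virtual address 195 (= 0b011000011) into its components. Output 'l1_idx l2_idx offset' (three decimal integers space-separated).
Answer: 1 2 3

Derivation:
vaddr = 195 = 0b011000011
  top 2 bits -> l1_idx = 1
  next 2 bits -> l2_idx = 2
  bottom 5 bits -> offset = 3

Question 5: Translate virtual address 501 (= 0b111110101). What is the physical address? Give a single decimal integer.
vaddr = 501 = 0b111110101
Split: l1_idx=3, l2_idx=3, offset=21
L1[3] = 0
L2[0][3] = 83
paddr = 83 * 32 + 21 = 2677

Answer: 2677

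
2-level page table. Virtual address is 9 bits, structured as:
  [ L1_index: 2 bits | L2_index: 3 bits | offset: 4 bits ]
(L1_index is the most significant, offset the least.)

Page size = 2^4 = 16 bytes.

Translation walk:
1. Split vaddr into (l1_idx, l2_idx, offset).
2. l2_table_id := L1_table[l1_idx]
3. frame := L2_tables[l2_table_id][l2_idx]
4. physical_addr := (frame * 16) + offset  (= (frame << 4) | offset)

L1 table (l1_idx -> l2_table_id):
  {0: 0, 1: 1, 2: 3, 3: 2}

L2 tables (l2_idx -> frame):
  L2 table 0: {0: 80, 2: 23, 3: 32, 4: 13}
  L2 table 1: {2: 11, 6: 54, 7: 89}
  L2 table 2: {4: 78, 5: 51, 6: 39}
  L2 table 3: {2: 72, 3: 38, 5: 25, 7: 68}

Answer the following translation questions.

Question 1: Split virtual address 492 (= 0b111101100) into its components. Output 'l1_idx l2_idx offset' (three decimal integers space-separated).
vaddr = 492 = 0b111101100
  top 2 bits -> l1_idx = 3
  next 3 bits -> l2_idx = 6
  bottom 4 bits -> offset = 12

Answer: 3 6 12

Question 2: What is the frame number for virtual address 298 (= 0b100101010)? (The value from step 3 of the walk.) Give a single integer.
vaddr = 298: l1_idx=2, l2_idx=2
L1[2] = 3; L2[3][2] = 72

Answer: 72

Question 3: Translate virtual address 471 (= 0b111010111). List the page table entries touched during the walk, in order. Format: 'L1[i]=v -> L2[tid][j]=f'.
vaddr = 471 = 0b111010111
Split: l1_idx=3, l2_idx=5, offset=7

Answer: L1[3]=2 -> L2[2][5]=51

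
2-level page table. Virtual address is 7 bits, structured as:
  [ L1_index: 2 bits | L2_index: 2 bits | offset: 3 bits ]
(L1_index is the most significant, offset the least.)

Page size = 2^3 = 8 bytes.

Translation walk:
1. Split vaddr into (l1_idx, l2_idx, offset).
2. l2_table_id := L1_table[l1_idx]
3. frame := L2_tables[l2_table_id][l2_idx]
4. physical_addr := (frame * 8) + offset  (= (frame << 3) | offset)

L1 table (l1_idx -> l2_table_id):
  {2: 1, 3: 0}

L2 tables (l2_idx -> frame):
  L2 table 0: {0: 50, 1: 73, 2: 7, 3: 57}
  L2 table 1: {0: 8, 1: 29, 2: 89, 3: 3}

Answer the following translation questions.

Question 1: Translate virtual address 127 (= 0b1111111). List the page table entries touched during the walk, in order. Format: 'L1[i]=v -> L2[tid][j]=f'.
vaddr = 127 = 0b1111111
Split: l1_idx=3, l2_idx=3, offset=7

Answer: L1[3]=0 -> L2[0][3]=57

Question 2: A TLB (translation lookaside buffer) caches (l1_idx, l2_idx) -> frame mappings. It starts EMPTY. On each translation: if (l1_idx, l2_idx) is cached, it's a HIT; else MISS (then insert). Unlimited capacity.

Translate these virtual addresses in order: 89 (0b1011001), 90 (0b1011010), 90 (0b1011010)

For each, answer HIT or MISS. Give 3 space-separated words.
vaddr=89: (2,3) not in TLB -> MISS, insert
vaddr=90: (2,3) in TLB -> HIT
vaddr=90: (2,3) in TLB -> HIT

Answer: MISS HIT HIT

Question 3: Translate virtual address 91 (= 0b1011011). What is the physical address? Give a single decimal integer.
Answer: 27

Derivation:
vaddr = 91 = 0b1011011
Split: l1_idx=2, l2_idx=3, offset=3
L1[2] = 1
L2[1][3] = 3
paddr = 3 * 8 + 3 = 27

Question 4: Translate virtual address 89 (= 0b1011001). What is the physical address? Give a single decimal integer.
vaddr = 89 = 0b1011001
Split: l1_idx=2, l2_idx=3, offset=1
L1[2] = 1
L2[1][3] = 3
paddr = 3 * 8 + 1 = 25

Answer: 25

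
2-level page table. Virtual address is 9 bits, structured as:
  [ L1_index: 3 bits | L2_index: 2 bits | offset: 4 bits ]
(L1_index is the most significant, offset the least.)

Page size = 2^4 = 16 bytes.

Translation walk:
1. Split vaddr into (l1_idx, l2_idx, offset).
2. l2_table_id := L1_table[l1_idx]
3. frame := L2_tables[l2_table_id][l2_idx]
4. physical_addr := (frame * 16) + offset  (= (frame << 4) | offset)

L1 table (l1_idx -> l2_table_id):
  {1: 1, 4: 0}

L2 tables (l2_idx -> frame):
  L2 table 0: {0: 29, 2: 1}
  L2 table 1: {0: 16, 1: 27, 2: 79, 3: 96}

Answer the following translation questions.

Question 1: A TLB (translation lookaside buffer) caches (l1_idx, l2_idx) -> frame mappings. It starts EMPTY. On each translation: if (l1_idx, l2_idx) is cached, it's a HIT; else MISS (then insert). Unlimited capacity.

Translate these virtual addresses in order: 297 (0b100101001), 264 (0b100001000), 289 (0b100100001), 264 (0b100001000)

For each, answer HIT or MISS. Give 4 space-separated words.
Answer: MISS MISS HIT HIT

Derivation:
vaddr=297: (4,2) not in TLB -> MISS, insert
vaddr=264: (4,0) not in TLB -> MISS, insert
vaddr=289: (4,2) in TLB -> HIT
vaddr=264: (4,0) in TLB -> HIT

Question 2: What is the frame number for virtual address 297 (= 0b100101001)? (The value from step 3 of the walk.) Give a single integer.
Answer: 1

Derivation:
vaddr = 297: l1_idx=4, l2_idx=2
L1[4] = 0; L2[0][2] = 1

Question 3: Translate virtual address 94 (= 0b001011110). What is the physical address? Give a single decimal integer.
vaddr = 94 = 0b001011110
Split: l1_idx=1, l2_idx=1, offset=14
L1[1] = 1
L2[1][1] = 27
paddr = 27 * 16 + 14 = 446

Answer: 446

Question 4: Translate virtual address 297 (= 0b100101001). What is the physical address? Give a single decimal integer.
vaddr = 297 = 0b100101001
Split: l1_idx=4, l2_idx=2, offset=9
L1[4] = 0
L2[0][2] = 1
paddr = 1 * 16 + 9 = 25

Answer: 25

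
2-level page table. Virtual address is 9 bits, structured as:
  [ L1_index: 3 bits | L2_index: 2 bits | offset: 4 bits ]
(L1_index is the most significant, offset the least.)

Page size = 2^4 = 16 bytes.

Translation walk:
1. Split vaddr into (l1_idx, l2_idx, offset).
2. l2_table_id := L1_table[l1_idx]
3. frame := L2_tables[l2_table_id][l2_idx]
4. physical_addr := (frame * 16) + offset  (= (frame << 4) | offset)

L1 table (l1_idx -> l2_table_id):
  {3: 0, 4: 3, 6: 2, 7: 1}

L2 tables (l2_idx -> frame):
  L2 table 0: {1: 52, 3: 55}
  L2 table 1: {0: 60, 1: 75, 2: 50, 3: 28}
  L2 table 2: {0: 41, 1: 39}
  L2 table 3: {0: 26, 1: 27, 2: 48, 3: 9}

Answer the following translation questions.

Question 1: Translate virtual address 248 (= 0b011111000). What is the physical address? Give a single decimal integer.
vaddr = 248 = 0b011111000
Split: l1_idx=3, l2_idx=3, offset=8
L1[3] = 0
L2[0][3] = 55
paddr = 55 * 16 + 8 = 888

Answer: 888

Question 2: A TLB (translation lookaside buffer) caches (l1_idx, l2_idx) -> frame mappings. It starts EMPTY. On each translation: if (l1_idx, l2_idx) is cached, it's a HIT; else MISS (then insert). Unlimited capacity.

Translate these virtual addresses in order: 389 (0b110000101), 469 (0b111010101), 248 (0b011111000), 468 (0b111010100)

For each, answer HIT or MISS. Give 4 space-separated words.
Answer: MISS MISS MISS HIT

Derivation:
vaddr=389: (6,0) not in TLB -> MISS, insert
vaddr=469: (7,1) not in TLB -> MISS, insert
vaddr=248: (3,3) not in TLB -> MISS, insert
vaddr=468: (7,1) in TLB -> HIT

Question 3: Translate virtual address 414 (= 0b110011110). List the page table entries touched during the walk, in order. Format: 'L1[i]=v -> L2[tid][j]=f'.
Answer: L1[6]=2 -> L2[2][1]=39

Derivation:
vaddr = 414 = 0b110011110
Split: l1_idx=6, l2_idx=1, offset=14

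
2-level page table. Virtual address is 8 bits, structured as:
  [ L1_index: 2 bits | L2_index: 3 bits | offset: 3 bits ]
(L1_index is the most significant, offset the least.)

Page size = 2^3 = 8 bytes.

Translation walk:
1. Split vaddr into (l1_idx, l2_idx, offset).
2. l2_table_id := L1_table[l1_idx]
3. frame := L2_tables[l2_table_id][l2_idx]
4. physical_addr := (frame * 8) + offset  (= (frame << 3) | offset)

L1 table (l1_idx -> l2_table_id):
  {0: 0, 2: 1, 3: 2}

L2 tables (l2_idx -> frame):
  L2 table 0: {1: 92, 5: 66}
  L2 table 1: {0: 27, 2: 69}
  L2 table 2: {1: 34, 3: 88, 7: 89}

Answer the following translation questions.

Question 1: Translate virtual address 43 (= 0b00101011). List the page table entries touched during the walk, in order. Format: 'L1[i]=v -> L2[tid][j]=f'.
vaddr = 43 = 0b00101011
Split: l1_idx=0, l2_idx=5, offset=3

Answer: L1[0]=0 -> L2[0][5]=66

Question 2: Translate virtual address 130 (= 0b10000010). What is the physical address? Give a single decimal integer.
Answer: 218

Derivation:
vaddr = 130 = 0b10000010
Split: l1_idx=2, l2_idx=0, offset=2
L1[2] = 1
L2[1][0] = 27
paddr = 27 * 8 + 2 = 218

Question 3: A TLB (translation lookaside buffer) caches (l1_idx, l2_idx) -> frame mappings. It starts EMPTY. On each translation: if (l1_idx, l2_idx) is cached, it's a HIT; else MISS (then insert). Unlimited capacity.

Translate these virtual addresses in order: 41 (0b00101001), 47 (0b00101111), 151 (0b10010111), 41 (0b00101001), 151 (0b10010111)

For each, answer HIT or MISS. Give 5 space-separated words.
vaddr=41: (0,5) not in TLB -> MISS, insert
vaddr=47: (0,5) in TLB -> HIT
vaddr=151: (2,2) not in TLB -> MISS, insert
vaddr=41: (0,5) in TLB -> HIT
vaddr=151: (2,2) in TLB -> HIT

Answer: MISS HIT MISS HIT HIT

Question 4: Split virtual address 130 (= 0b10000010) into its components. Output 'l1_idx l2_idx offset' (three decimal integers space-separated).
vaddr = 130 = 0b10000010
  top 2 bits -> l1_idx = 2
  next 3 bits -> l2_idx = 0
  bottom 3 bits -> offset = 2

Answer: 2 0 2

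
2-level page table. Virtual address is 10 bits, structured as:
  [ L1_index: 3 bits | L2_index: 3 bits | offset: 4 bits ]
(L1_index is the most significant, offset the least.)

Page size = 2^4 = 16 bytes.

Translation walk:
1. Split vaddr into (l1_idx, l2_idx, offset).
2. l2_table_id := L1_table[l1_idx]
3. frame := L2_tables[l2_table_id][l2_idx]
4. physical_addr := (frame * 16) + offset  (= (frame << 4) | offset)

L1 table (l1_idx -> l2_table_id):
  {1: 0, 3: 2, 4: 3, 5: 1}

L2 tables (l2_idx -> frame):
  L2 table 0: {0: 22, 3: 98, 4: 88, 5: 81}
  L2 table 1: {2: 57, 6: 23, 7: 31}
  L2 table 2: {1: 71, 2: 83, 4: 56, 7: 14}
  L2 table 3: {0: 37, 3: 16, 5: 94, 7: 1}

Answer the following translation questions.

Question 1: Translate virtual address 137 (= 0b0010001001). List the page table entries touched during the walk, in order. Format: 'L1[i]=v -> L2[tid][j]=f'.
vaddr = 137 = 0b0010001001
Split: l1_idx=1, l2_idx=0, offset=9

Answer: L1[1]=0 -> L2[0][0]=22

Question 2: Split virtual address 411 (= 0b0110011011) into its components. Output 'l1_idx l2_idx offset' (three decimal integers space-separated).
Answer: 3 1 11

Derivation:
vaddr = 411 = 0b0110011011
  top 3 bits -> l1_idx = 3
  next 3 bits -> l2_idx = 1
  bottom 4 bits -> offset = 11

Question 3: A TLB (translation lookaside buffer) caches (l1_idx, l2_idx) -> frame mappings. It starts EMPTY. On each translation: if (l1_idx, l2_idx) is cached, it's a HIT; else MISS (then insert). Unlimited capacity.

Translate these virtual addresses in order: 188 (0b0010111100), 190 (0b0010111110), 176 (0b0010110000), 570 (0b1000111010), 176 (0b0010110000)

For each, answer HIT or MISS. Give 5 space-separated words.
vaddr=188: (1,3) not in TLB -> MISS, insert
vaddr=190: (1,3) in TLB -> HIT
vaddr=176: (1,3) in TLB -> HIT
vaddr=570: (4,3) not in TLB -> MISS, insert
vaddr=176: (1,3) in TLB -> HIT

Answer: MISS HIT HIT MISS HIT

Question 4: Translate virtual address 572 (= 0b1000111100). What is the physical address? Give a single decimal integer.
Answer: 268

Derivation:
vaddr = 572 = 0b1000111100
Split: l1_idx=4, l2_idx=3, offset=12
L1[4] = 3
L2[3][3] = 16
paddr = 16 * 16 + 12 = 268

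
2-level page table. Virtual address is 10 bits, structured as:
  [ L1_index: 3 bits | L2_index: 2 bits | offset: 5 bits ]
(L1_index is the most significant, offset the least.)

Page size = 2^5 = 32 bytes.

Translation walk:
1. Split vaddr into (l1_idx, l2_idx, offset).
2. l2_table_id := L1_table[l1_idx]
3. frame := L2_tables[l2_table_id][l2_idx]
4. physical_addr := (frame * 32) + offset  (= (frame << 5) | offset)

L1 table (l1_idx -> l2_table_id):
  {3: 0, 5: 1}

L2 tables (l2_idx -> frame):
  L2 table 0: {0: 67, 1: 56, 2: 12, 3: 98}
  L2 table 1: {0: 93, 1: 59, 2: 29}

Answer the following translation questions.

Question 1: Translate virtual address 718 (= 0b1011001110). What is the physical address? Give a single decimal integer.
Answer: 942

Derivation:
vaddr = 718 = 0b1011001110
Split: l1_idx=5, l2_idx=2, offset=14
L1[5] = 1
L2[1][2] = 29
paddr = 29 * 32 + 14 = 942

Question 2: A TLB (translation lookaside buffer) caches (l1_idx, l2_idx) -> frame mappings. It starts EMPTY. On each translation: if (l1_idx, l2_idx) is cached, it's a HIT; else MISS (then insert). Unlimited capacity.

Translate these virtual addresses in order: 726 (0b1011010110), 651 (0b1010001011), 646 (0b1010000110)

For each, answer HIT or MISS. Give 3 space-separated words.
Answer: MISS MISS HIT

Derivation:
vaddr=726: (5,2) not in TLB -> MISS, insert
vaddr=651: (5,0) not in TLB -> MISS, insert
vaddr=646: (5,0) in TLB -> HIT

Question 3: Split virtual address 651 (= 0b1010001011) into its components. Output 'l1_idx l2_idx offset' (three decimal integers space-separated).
Answer: 5 0 11

Derivation:
vaddr = 651 = 0b1010001011
  top 3 bits -> l1_idx = 5
  next 2 bits -> l2_idx = 0
  bottom 5 bits -> offset = 11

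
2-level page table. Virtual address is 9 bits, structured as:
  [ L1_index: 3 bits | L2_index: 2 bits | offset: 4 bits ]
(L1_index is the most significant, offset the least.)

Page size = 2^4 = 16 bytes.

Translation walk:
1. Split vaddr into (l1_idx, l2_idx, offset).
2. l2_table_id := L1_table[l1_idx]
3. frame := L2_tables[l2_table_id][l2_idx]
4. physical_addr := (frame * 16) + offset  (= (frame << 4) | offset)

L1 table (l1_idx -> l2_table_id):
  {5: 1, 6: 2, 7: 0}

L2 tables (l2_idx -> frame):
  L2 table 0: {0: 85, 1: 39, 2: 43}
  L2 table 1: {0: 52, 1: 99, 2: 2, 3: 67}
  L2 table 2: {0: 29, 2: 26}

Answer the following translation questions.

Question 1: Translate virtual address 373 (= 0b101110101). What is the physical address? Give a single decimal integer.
vaddr = 373 = 0b101110101
Split: l1_idx=5, l2_idx=3, offset=5
L1[5] = 1
L2[1][3] = 67
paddr = 67 * 16 + 5 = 1077

Answer: 1077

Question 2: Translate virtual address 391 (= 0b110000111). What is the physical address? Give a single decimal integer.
vaddr = 391 = 0b110000111
Split: l1_idx=6, l2_idx=0, offset=7
L1[6] = 2
L2[2][0] = 29
paddr = 29 * 16 + 7 = 471

Answer: 471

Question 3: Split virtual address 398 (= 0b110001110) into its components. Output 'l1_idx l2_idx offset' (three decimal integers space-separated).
Answer: 6 0 14

Derivation:
vaddr = 398 = 0b110001110
  top 3 bits -> l1_idx = 6
  next 2 bits -> l2_idx = 0
  bottom 4 bits -> offset = 14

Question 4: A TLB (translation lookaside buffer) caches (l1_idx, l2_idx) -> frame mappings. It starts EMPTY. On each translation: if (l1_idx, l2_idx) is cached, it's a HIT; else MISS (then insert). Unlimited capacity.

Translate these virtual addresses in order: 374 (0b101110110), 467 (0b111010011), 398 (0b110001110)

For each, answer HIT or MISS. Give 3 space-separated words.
vaddr=374: (5,3) not in TLB -> MISS, insert
vaddr=467: (7,1) not in TLB -> MISS, insert
vaddr=398: (6,0) not in TLB -> MISS, insert

Answer: MISS MISS MISS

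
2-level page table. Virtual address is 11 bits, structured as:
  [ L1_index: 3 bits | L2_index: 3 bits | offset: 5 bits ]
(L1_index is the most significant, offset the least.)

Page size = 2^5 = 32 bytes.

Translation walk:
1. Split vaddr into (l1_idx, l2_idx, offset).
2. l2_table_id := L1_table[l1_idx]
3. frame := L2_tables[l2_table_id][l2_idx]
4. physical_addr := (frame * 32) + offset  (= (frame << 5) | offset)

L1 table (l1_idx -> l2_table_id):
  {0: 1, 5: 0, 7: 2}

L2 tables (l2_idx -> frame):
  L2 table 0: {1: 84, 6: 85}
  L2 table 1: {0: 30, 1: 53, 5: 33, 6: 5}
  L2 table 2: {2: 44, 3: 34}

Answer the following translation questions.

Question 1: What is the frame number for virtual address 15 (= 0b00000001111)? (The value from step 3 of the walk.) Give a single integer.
Answer: 30

Derivation:
vaddr = 15: l1_idx=0, l2_idx=0
L1[0] = 1; L2[1][0] = 30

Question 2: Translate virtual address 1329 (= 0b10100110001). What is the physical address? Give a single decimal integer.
vaddr = 1329 = 0b10100110001
Split: l1_idx=5, l2_idx=1, offset=17
L1[5] = 0
L2[0][1] = 84
paddr = 84 * 32 + 17 = 2705

Answer: 2705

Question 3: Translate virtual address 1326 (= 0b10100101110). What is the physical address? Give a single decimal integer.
Answer: 2702

Derivation:
vaddr = 1326 = 0b10100101110
Split: l1_idx=5, l2_idx=1, offset=14
L1[5] = 0
L2[0][1] = 84
paddr = 84 * 32 + 14 = 2702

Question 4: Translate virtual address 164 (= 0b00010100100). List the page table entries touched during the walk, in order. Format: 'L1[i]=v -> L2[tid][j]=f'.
vaddr = 164 = 0b00010100100
Split: l1_idx=0, l2_idx=5, offset=4

Answer: L1[0]=1 -> L2[1][5]=33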